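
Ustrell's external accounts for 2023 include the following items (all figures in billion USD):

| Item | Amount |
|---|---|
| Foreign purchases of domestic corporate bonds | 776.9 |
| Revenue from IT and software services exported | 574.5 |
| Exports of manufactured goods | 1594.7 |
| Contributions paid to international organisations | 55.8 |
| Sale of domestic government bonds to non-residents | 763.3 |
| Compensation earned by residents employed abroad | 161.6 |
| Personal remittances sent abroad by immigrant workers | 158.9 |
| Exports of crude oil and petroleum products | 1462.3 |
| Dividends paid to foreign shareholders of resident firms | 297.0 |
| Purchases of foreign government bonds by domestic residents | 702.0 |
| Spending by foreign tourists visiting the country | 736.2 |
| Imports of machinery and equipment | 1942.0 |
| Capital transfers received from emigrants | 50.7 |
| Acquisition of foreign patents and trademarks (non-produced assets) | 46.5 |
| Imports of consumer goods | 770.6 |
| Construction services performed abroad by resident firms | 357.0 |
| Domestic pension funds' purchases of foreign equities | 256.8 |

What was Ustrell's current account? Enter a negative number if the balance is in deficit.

1662.0

Goods: -770.6 - 1942.0 + 1462.3 + 1594.7 = 344.4
Services: 357.0 + 574.5 + 736.2 = 1667.7
Primary income: -297.0 + 161.6 = -135.4
Secondary income: -55.8 - 158.9 = -214.7
Current account = 344.4 + 1667.7 + (-135.4) + (-214.7) = 1662.0
(Excluded from the current account — financial account: foreign purchases of domestic corporate bonds 776.9, sale of domestic government bonds to non-residents 763.3, purchases of foreign government bonds by domestic residents 702.0, domestic pension funds' purchases of foreign equities 256.8; capital account: capital transfers received from emigrants 50.7, acquisition of foreign patents and trademarks (non-produced assets) 46.5.)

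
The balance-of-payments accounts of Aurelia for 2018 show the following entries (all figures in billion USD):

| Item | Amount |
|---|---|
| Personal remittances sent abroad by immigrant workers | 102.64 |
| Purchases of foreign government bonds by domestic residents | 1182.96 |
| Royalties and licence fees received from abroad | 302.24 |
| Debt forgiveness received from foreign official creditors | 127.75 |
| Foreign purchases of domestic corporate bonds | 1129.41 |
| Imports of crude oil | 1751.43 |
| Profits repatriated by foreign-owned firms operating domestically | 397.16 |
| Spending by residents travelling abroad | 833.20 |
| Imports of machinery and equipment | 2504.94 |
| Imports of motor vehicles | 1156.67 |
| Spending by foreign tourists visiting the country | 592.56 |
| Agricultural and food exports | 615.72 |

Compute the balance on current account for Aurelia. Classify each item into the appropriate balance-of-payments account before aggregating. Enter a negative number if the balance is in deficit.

Goods: -1751.43 - 2504.94 - 1156.67 + 615.72 = -4797.32
Services: 302.24 + 592.56 - 833.20 = 61.60
Primary income: -397.16
Secondary income: -102.64
Current account = (-4797.32) + 61.60 + (-397.16) + (-102.64) = -5235.52
(Excluded from the current account — financial account: purchases of foreign government bonds by domestic residents 1182.96, foreign purchases of domestic corporate bonds 1129.41; capital account: debt forgiveness received from foreign official creditors 127.75.)

-5235.52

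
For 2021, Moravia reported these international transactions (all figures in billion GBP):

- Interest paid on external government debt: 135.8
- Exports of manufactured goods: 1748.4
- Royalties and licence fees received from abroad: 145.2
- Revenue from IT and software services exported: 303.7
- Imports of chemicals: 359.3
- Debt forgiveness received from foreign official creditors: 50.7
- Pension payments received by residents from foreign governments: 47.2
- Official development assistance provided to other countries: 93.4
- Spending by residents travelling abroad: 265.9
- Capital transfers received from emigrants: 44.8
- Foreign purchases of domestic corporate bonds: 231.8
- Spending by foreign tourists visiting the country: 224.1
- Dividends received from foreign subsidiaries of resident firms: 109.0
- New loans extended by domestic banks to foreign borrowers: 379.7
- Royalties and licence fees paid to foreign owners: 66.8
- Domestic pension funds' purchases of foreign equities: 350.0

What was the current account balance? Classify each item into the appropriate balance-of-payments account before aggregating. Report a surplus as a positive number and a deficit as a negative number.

1656.4

Goods: -359.3 + 1748.4 = 1389.1
Services: 224.1 + 303.7 - 265.9 - 66.8 + 145.2 = 340.3
Primary income: -135.8 + 109.0 = -26.8
Secondary income: 47.2 - 93.4 = -46.2
Current account = 1389.1 + 340.3 + (-26.8) + (-46.2) = 1656.4
(Excluded from the current account — capital account: debt forgiveness received from foreign official creditors 50.7, capital transfers received from emigrants 44.8; financial account: foreign purchases of domestic corporate bonds 231.8, new loans extended by domestic banks to foreign borrowers 379.7, domestic pension funds' purchases of foreign equities 350.0.)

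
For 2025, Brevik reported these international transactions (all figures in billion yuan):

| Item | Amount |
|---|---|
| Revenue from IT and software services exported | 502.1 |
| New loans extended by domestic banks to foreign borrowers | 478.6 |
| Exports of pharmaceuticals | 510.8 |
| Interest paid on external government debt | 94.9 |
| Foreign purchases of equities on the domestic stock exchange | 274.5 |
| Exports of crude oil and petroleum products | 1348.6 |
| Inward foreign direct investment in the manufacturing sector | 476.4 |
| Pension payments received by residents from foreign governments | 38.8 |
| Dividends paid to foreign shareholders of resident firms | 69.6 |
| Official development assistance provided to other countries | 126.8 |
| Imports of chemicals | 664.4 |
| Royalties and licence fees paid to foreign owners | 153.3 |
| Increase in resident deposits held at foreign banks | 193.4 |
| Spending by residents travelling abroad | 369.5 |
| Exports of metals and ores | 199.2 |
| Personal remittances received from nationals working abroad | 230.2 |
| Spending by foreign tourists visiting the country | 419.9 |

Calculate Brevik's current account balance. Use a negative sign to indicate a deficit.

Goods: 510.8 + 1348.6 + 199.2 - 664.4 = 1394.2
Services: 419.9 - 369.5 + 502.1 - 153.3 = 399.2
Primary income: -94.9 - 69.6 = -164.5
Secondary income: 230.2 - 126.8 + 38.8 = 142.2
Current account = 1394.2 + 399.2 + (-164.5) + 142.2 = 1771.1
(Excluded from the current account — financial account: new loans extended by domestic banks to foreign borrowers 478.6, foreign purchases of equities on the domestic stock exchange 274.5, inward foreign direct investment in the manufacturing sector 476.4, increase in resident deposits held at foreign banks 193.4.)

1771.1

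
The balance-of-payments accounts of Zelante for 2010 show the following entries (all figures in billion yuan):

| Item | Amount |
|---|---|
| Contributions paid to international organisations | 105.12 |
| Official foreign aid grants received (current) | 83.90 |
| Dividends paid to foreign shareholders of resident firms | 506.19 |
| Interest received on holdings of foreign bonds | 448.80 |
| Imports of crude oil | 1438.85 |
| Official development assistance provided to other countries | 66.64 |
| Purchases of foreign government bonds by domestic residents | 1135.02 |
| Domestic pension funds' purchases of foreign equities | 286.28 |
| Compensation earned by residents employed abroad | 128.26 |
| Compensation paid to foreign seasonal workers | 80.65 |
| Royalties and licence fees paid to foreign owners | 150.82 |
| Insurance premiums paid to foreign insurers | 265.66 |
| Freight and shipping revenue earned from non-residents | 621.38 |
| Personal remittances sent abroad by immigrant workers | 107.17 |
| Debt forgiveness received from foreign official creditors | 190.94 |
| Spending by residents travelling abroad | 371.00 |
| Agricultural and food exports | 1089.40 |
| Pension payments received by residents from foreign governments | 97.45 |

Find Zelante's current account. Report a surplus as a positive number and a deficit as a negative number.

Goods: 1089.40 - 1438.85 = -349.45
Services: -371.00 - 150.82 - 265.66 + 621.38 = -166.10
Primary income: 448.80 + 128.26 - 506.19 - 80.65 = -9.78
Secondary income: -105.12 - 107.17 + 83.90 - 66.64 + 97.45 = -97.58
Current account = (-349.45) + (-166.10) + (-9.78) + (-97.58) = -622.91
(Excluded from the current account — financial account: purchases of foreign government bonds by domestic residents 1135.02, domestic pension funds' purchases of foreign equities 286.28; capital account: debt forgiveness received from foreign official creditors 190.94.)

-622.91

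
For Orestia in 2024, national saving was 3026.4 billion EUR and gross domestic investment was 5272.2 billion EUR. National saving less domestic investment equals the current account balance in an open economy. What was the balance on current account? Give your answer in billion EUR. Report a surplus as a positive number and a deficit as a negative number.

-2245.8

CA = S - I = 3026.4 - 5272.2 = -2245.8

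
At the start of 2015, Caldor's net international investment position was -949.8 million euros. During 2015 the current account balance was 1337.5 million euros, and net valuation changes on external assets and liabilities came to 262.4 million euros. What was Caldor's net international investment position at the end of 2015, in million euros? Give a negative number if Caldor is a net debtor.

650.1

Change in NIIP = current account + net valuation change = 1337.5 + 262.4 = 1599.9
End-of-year NIIP = -949.8 + 1599.9 = 650.1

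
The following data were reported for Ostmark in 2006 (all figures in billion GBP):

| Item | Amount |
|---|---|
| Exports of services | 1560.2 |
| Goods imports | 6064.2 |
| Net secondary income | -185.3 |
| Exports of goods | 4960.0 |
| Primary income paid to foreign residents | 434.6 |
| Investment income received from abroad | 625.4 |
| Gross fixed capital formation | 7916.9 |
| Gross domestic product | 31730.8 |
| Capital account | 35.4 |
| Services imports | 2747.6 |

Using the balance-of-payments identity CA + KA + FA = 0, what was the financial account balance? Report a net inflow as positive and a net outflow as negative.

2250.7

Goods balance = 4960.0 - 6064.2 = -1104.2
Services balance = 1560.2 - 2747.6 = -1187.4
Trade balance (goods + services) = -1104.2 + (-1187.4) = -2291.6
Net primary income = 625.4 - 434.6 = 190.8
Net secondary income = -185.3
Current account = -2291.6 + 190.8 + (-185.3) = -2286.1
Financial account = -(-2286.1 + 35.4) = 2250.7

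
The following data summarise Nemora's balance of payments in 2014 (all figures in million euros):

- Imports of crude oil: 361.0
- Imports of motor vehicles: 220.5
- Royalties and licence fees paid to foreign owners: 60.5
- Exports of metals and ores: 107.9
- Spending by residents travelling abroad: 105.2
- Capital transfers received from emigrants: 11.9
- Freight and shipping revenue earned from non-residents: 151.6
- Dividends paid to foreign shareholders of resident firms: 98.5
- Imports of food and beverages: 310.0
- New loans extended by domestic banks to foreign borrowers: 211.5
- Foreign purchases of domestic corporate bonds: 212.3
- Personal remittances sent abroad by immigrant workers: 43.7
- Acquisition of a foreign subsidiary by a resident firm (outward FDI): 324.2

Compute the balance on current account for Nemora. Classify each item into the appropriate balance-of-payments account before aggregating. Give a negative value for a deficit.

Goods: 107.9 - 310.0 - 361.0 - 220.5 = -783.6
Services: -105.2 - 60.5 + 151.6 = -14.1
Primary income: -98.5
Secondary income: -43.7
Current account = (-783.6) + (-14.1) + (-98.5) + (-43.7) = -939.9
(Excluded from the current account — capital account: capital transfers received from emigrants 11.9; financial account: new loans extended by domestic banks to foreign borrowers 211.5, foreign purchases of domestic corporate bonds 212.3, acquisition of a foreign subsidiary by a resident firm (outward FDI) 324.2.)

-939.9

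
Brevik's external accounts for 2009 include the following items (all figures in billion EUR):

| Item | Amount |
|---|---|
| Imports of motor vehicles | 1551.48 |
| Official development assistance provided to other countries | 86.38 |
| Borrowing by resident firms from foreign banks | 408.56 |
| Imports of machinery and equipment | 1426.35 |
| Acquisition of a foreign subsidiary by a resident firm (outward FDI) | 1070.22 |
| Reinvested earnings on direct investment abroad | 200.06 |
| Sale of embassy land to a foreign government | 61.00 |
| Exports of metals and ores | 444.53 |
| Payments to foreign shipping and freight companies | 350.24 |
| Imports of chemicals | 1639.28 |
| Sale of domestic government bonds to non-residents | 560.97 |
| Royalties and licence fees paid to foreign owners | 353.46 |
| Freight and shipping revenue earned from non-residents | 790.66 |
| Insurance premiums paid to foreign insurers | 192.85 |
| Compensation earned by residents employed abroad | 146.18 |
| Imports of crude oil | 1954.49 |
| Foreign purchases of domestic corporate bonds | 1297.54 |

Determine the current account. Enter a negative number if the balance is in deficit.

Goods: -1639.28 + 444.53 - 1551.48 - 1426.35 - 1954.49 = -6127.07
Services: -353.46 + 790.66 - 192.85 - 350.24 = -105.89
Primary income: 200.06 + 146.18 = 346.24
Secondary income: -86.38
Current account = (-6127.07) + (-105.89) + 346.24 + (-86.38) = -5973.10
(Excluded from the current account — financial account: borrowing by resident firms from foreign banks 408.56, acquisition of a foreign subsidiary by a resident firm (outward FDI) 1070.22, sale of domestic government bonds to non-residents 560.97, foreign purchases of domestic corporate bonds 1297.54; capital account: sale of embassy land to a foreign government 61.00.)

-5973.10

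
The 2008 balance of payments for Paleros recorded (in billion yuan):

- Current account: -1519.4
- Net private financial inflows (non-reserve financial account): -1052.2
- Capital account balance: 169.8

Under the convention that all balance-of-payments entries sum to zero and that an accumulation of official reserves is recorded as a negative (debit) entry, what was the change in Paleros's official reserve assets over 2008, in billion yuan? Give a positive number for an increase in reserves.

Official reserve transactions balance = -((-1519.4) + 169.8 + (-1052.2)) = 2401.8
An accumulation of reserves is recorded as a debit (negative entry), so the change in the stock of reserves is the negative of that balance.
Change in official reserves = -(2401.8) = -2401.8

-2401.8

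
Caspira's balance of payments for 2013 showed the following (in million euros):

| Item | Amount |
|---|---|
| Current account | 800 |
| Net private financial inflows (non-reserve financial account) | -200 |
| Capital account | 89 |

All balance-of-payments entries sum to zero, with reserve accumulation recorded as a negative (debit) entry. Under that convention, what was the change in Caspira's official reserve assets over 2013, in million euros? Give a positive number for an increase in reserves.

Official reserve transactions balance = -(800 + 89 + (-200)) = -689
An accumulation of reserves is recorded as a debit (negative entry), so the change in the stock of reserves is the negative of that balance.
Change in official reserves = -(-689) = 689

689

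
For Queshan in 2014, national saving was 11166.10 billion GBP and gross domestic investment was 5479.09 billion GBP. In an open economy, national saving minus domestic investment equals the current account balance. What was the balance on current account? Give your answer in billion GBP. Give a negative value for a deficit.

CA = S - I = 11166.10 - 5479.09 = 5687.01

5687.01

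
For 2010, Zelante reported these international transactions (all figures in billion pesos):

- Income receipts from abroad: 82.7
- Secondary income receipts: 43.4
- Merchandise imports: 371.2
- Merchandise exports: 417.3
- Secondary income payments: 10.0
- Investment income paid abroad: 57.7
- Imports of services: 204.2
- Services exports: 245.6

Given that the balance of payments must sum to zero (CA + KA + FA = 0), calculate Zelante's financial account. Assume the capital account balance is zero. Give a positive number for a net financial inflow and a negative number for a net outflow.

Goods balance = 417.3 - 371.2 = 46.1
Services balance = 245.6 - 204.2 = 41.4
Trade balance (goods + services) = 46.1 + 41.4 = 87.5
Net primary income = 82.7 - 57.7 = 25.0
Net secondary income = 43.4 - 10.0 = 33.4
Current account = 87.5 + 25.0 + 33.4 = 145.9
Financial account = -(145.9) = -145.9

-145.9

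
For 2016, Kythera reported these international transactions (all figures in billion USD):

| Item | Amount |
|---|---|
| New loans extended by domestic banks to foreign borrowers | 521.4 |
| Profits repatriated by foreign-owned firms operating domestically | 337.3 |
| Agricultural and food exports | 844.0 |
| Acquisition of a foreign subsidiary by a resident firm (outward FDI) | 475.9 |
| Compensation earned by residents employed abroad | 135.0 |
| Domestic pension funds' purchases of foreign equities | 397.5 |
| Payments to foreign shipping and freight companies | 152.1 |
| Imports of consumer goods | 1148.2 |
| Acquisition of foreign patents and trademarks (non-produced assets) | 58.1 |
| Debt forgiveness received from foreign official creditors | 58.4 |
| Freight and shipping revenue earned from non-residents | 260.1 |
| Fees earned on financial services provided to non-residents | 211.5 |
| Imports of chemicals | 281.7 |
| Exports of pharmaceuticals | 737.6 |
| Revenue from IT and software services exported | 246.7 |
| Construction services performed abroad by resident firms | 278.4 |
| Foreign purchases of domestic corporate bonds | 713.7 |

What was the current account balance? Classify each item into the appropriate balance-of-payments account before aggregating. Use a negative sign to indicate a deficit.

Goods: 844.0 + 737.6 - 281.7 - 1148.2 = 151.7
Services: -152.1 + 246.7 + 278.4 + 211.5 + 260.1 = 844.6
Primary income: -337.3 + 135.0 = -202.3
Current account = 151.7 + 844.6 + (-202.3) = 794.0
(Excluded from the current account — financial account: new loans extended by domestic banks to foreign borrowers 521.4, acquisition of a foreign subsidiary by a resident firm (outward FDI) 475.9, domestic pension funds' purchases of foreign equities 397.5, foreign purchases of domestic corporate bonds 713.7; capital account: acquisition of foreign patents and trademarks (non-produced assets) 58.1, debt forgiveness received from foreign official creditors 58.4.)

794.0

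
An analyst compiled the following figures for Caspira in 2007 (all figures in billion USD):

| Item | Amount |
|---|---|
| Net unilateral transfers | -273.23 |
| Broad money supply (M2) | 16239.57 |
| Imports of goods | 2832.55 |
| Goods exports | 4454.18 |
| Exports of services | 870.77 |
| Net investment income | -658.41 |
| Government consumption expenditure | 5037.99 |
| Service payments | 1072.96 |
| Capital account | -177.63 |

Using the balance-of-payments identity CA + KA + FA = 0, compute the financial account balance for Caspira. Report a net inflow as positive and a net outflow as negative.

Goods balance = 4454.18 - 2832.55 = 1621.63
Services balance = 870.77 - 1072.96 = -202.19
Trade balance (goods + services) = 1621.63 + (-202.19) = 1419.44
Net primary income = -658.41
Net secondary income = -273.23
Current account = 1419.44 + (-658.41) + (-273.23) = 487.80
Financial account = -(487.80 + (-177.63)) = -310.17

-310.17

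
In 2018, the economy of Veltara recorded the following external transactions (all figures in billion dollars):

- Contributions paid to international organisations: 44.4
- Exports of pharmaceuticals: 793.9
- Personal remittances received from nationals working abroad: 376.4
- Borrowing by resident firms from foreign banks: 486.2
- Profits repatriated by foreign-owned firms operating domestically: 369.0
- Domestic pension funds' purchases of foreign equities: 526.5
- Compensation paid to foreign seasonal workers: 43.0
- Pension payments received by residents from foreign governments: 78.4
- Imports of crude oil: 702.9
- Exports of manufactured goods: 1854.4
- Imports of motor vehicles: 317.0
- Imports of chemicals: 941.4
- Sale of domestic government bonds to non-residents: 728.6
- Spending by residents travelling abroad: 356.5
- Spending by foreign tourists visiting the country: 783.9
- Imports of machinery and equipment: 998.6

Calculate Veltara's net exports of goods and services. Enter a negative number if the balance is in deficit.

Goods: -317.0 - 702.9 - 998.6 - 941.4 + 793.9 + 1854.4 = -311.6
Services: -356.5 + 783.9 = 427.4
Trade balance = -311.6 + 427.4 = 115.8
(Excluded from the trade balance — secondary income: contributions paid to international organisations 44.4, personal remittances received from nationals working abroad 376.4, pension payments received by residents from foreign governments 78.4; financial account: borrowing by resident firms from foreign banks 486.2, domestic pension funds' purchases of foreign equities 526.5, sale of domestic government bonds to non-residents 728.6; primary income: profits repatriated by foreign-owned firms operating domestically 369.0, compensation paid to foreign seasonal workers 43.0.)

115.8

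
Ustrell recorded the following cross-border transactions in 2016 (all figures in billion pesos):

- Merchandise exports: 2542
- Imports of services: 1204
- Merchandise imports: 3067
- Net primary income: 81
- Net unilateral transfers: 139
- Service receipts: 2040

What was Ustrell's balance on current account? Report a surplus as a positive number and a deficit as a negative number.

531

Goods balance = 2542 - 3067 = -525
Services balance = 2040 - 1204 = 836
Trade balance (goods + services) = -525 + 836 = 311
Net primary income = 81
Net secondary income = 139
Current account = 311 + 81 + 139 = 531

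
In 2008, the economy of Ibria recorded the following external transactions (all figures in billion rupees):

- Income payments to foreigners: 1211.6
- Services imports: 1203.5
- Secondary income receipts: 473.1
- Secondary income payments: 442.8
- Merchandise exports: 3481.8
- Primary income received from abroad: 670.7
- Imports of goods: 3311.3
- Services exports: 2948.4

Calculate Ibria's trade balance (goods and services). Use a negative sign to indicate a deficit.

1915.4

Goods balance = 3481.8 - 3311.3 = 170.5
Services balance = 2948.4 - 1203.5 = 1744.9
Trade balance (goods + services) = 170.5 + 1744.9 = 1915.4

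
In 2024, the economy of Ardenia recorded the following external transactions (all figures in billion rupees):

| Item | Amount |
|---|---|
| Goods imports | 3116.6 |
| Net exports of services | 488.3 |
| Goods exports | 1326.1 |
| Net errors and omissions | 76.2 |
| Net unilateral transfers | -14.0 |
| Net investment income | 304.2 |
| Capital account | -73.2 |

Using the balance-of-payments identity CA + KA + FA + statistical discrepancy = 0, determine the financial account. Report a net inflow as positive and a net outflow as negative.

Goods balance = 1326.1 - 3116.6 = -1790.5
Services balance = 488.3
Trade balance (goods + services) = -1790.5 + 488.3 = -1302.2
Net primary income = 304.2
Net secondary income = -14.0
Current account = -1302.2 + 304.2 + (-14.0) = -1012.0
Financial account = -(-1012.0 + (-73.2) + 76.2) = 1009.0

1009.0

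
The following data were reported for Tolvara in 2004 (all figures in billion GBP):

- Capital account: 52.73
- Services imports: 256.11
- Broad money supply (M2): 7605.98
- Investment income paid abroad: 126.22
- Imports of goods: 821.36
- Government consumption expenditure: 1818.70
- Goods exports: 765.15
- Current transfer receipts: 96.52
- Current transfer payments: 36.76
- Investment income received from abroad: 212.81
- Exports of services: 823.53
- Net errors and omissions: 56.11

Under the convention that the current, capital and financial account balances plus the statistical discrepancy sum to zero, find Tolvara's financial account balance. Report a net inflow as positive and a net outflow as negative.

Goods balance = 765.15 - 821.36 = -56.21
Services balance = 823.53 - 256.11 = 567.42
Trade balance (goods + services) = -56.21 + 567.42 = 511.21
Net primary income = 212.81 - 126.22 = 86.59
Net secondary income = 96.52 - 36.76 = 59.76
Current account = 511.21 + 86.59 + 59.76 = 657.56
Financial account = -(657.56 + 52.73 + 56.11) = -766.40

-766.40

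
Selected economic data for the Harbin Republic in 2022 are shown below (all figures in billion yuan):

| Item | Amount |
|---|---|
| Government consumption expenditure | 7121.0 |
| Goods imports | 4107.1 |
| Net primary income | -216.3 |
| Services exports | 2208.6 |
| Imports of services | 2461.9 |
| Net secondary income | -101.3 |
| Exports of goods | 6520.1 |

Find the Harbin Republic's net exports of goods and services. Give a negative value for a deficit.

2159.7

Goods balance = 6520.1 - 4107.1 = 2413.0
Services balance = 2208.6 - 2461.9 = -253.3
Trade balance (goods + services) = 2413.0 + (-253.3) = 2159.7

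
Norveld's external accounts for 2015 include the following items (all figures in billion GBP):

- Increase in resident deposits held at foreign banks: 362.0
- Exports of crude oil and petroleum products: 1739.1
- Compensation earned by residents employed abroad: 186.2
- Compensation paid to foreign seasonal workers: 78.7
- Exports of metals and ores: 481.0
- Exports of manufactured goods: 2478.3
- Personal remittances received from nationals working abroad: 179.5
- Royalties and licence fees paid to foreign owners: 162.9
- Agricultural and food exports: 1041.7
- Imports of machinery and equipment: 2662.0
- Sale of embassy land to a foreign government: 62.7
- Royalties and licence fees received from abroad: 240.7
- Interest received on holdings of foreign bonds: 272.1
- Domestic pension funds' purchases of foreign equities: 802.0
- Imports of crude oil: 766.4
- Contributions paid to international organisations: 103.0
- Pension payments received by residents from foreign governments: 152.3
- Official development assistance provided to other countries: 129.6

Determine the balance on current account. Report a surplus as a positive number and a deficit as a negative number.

Goods: 2478.3 + 1739.1 - 2662.0 - 766.4 + 1041.7 + 481.0 = 2311.7
Services: -162.9 + 240.7 = 77.8
Primary income: -78.7 + 272.1 + 186.2 = 379.6
Secondary income: -103.0 + 152.3 - 129.6 + 179.5 = 99.2
Current account = 2311.7 + 77.8 + 379.6 + 99.2 = 2868.3
(Excluded from the current account — financial account: increase in resident deposits held at foreign banks 362.0, domestic pension funds' purchases of foreign equities 802.0; capital account: sale of embassy land to a foreign government 62.7.)

2868.3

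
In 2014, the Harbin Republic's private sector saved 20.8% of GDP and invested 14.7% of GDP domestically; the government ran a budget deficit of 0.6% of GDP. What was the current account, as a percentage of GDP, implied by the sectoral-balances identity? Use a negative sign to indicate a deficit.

By the sectoral-balances identity, CA = (S_private - I) + (T - G).
Private balance = 20.8 - 14.7 = 6.1
Government balance (T - G) = -0.6
CA = 6.1 + (-0.6) = 5.5

5.5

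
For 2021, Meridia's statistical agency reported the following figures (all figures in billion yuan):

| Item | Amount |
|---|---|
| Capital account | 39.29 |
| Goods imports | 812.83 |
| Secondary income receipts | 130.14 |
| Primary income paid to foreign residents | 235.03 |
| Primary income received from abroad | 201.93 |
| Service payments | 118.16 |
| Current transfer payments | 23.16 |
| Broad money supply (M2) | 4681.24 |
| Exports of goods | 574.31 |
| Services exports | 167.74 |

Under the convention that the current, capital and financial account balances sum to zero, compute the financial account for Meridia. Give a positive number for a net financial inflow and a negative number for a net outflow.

75.77

Goods balance = 574.31 - 812.83 = -238.52
Services balance = 167.74 - 118.16 = 49.58
Trade balance (goods + services) = -238.52 + 49.58 = -188.94
Net primary income = 201.93 - 235.03 = -33.10
Net secondary income = 130.14 - 23.16 = 106.98
Current account = -188.94 + (-33.10) + 106.98 = -115.06
Financial account = -(-115.06 + 39.29) = 75.77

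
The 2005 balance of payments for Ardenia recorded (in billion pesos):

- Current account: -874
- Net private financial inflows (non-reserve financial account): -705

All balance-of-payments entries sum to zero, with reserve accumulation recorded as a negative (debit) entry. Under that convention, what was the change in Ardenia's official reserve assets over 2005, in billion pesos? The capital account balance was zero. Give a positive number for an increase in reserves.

Official reserve transactions balance = -((-874) + (-705)) = 1579
An accumulation of reserves is recorded as a debit (negative entry), so the change in the stock of reserves is the negative of that balance.
Change in official reserves = -(1579) = -1579

-1579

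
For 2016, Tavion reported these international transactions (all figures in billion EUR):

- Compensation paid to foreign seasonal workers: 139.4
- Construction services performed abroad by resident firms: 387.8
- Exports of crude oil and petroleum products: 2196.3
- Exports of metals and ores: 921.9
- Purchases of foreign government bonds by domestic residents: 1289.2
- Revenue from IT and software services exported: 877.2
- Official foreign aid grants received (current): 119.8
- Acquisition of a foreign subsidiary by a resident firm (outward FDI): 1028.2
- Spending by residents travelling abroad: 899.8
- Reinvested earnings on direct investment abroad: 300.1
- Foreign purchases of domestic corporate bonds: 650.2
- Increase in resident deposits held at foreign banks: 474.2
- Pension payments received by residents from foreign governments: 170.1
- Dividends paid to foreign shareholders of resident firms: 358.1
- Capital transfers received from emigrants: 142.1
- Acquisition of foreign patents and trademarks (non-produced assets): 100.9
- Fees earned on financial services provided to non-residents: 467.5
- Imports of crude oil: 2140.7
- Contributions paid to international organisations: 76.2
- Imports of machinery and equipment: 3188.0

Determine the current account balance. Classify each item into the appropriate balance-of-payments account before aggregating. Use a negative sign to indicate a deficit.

-1361.5

Goods: 921.9 - 3188.0 - 2140.7 + 2196.3 = -2210.5
Services: 467.5 - 899.8 + 387.8 + 877.2 = 832.7
Primary income: 300.1 - 139.4 - 358.1 = -197.4
Secondary income: 170.1 + 119.8 - 76.2 = 213.7
Current account = (-2210.5) + 832.7 + (-197.4) + 213.7 = -1361.5
(Excluded from the current account — financial account: purchases of foreign government bonds by domestic residents 1289.2, acquisition of a foreign subsidiary by a resident firm (outward FDI) 1028.2, foreign purchases of domestic corporate bonds 650.2, increase in resident deposits held at foreign banks 474.2; capital account: capital transfers received from emigrants 142.1, acquisition of foreign patents and trademarks (non-produced assets) 100.9.)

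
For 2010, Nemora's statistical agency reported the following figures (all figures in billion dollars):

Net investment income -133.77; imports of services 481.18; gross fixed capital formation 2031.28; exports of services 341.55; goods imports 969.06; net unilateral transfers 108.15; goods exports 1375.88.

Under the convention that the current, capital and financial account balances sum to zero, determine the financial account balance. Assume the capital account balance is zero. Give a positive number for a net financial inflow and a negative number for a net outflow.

-241.57

Goods balance = 1375.88 - 969.06 = 406.82
Services balance = 341.55 - 481.18 = -139.63
Trade balance (goods + services) = 406.82 + (-139.63) = 267.19
Net primary income = -133.77
Net secondary income = 108.15
Current account = 267.19 + (-133.77) + 108.15 = 241.57
Financial account = -(241.57) = -241.57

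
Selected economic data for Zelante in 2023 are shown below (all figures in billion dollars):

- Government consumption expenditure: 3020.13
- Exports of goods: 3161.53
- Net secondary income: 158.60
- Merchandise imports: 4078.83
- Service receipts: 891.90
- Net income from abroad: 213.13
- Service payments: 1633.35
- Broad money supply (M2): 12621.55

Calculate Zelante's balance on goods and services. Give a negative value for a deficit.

-1658.75

Goods balance = 3161.53 - 4078.83 = -917.30
Services balance = 891.90 - 1633.35 = -741.45
Trade balance (goods + services) = -917.30 + (-741.45) = -1658.75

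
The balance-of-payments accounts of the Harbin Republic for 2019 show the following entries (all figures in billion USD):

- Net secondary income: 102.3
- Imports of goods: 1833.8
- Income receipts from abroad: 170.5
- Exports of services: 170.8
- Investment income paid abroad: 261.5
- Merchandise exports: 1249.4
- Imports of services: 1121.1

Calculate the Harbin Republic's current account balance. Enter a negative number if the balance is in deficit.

Goods balance = 1249.4 - 1833.8 = -584.4
Services balance = 170.8 - 1121.1 = -950.3
Trade balance (goods + services) = -584.4 + (-950.3) = -1534.7
Net primary income = 170.5 - 261.5 = -91.0
Net secondary income = 102.3
Current account = -1534.7 + (-91.0) + 102.3 = -1523.4

-1523.4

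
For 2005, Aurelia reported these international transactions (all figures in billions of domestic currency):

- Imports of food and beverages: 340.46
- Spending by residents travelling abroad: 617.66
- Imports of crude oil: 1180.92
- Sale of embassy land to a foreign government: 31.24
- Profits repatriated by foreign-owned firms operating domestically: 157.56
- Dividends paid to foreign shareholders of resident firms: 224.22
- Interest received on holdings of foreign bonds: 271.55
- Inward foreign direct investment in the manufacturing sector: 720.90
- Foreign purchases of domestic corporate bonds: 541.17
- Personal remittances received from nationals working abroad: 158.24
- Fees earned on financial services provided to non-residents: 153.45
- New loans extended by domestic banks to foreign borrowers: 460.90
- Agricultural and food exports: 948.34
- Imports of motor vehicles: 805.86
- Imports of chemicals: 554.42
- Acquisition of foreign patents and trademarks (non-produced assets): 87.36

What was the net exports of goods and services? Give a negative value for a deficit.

Goods: -340.46 - 1180.92 - 554.42 + 948.34 - 805.86 = -1933.32
Services: -617.66 + 153.45 = -464.21
Trade balance = -1933.32 + (-464.21) = -2397.53
(Excluded from the trade balance — capital account: sale of embassy land to a foreign government 31.24, acquisition of foreign patents and trademarks (non-produced assets) 87.36; primary income: profits repatriated by foreign-owned firms operating domestically 157.56, dividends paid to foreign shareholders of resident firms 224.22, interest received on holdings of foreign bonds 271.55; financial account: inward foreign direct investment in the manufacturing sector 720.90, foreign purchases of domestic corporate bonds 541.17, new loans extended by domestic banks to foreign borrowers 460.90; secondary income: personal remittances received from nationals working abroad 158.24.)

-2397.53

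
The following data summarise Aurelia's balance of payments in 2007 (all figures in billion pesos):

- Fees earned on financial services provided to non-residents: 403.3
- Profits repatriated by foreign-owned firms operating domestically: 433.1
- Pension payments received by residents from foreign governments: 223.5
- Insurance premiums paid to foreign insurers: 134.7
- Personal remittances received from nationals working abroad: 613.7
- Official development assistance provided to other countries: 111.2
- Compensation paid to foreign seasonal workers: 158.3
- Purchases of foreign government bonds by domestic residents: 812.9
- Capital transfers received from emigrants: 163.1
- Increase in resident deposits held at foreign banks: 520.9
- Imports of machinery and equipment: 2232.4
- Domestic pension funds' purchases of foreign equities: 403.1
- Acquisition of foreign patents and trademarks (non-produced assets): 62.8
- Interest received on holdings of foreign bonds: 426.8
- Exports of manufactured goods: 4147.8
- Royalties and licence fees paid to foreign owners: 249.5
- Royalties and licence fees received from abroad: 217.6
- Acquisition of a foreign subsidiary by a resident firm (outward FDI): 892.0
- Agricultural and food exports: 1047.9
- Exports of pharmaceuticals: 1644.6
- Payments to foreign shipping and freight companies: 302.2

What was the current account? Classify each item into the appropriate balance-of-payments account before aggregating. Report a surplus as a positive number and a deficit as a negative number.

5103.8

Goods: 1644.6 - 2232.4 + 4147.8 + 1047.9 = 4607.9
Services: 217.6 - 302.2 - 249.5 - 134.7 + 403.3 = -65.5
Primary income: -158.3 + 426.8 - 433.1 = -164.6
Secondary income: -111.2 + 223.5 + 613.7 = 726.0
Current account = 4607.9 + (-65.5) + (-164.6) + 726.0 = 5103.8
(Excluded from the current account — financial account: purchases of foreign government bonds by domestic residents 812.9, increase in resident deposits held at foreign banks 520.9, domestic pension funds' purchases of foreign equities 403.1, acquisition of a foreign subsidiary by a resident firm (outward FDI) 892.0; capital account: capital transfers received from emigrants 163.1, acquisition of foreign patents and trademarks (non-produced assets) 62.8.)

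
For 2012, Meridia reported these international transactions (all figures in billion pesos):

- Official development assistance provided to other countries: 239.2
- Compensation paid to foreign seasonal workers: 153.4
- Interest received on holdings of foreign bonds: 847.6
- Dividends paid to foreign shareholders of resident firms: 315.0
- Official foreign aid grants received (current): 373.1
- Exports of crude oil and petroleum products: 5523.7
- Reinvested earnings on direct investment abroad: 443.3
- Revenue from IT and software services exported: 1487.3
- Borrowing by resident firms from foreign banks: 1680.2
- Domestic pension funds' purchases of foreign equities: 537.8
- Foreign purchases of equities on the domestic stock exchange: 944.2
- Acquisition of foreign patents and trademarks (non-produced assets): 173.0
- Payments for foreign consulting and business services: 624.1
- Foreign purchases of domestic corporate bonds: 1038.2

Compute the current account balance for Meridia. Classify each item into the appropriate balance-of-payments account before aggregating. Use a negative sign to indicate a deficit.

7343.3

Goods: 5523.7
Services: -624.1 + 1487.3 = 863.2
Primary income: -315.0 - 153.4 + 847.6 + 443.3 = 822.5
Secondary income: 373.1 - 239.2 = 133.9
Current account = 5523.7 + 863.2 + 822.5 + 133.9 = 7343.3
(Excluded from the current account — financial account: borrowing by resident firms from foreign banks 1680.2, domestic pension funds' purchases of foreign equities 537.8, foreign purchases of equities on the domestic stock exchange 944.2, foreign purchases of domestic corporate bonds 1038.2; capital account: acquisition of foreign patents and trademarks (non-produced assets) 173.0.)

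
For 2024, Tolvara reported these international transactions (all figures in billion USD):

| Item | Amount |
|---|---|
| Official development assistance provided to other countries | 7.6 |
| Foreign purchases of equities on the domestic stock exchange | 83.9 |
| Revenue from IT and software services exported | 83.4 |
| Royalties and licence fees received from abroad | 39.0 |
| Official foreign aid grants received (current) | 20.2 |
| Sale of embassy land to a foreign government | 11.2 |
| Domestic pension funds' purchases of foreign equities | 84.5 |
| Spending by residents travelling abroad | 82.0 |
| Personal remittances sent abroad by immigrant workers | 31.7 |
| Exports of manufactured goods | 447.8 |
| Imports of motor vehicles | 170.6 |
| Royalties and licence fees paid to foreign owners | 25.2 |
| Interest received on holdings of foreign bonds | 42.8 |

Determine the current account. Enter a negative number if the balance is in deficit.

316.1

Goods: -170.6 + 447.8 = 277.2
Services: -82.0 - 25.2 + 39.0 + 83.4 = 15.2
Primary income: 42.8
Secondary income: -7.6 + 20.2 - 31.7 = -19.1
Current account = 277.2 + 15.2 + 42.8 + (-19.1) = 316.1
(Excluded from the current account — financial account: foreign purchases of equities on the domestic stock exchange 83.9, domestic pension funds' purchases of foreign equities 84.5; capital account: sale of embassy land to a foreign government 11.2.)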